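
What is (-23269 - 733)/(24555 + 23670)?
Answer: -24002/48225 ≈ -0.49771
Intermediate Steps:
(-23269 - 733)/(24555 + 23670) = -24002/48225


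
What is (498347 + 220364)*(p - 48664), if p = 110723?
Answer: 44602485949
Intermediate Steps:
(498347 + 220364)*(p - 48664) = (498347 + 220364)*(110723 - 48664) = 718711*62059 = 44602485949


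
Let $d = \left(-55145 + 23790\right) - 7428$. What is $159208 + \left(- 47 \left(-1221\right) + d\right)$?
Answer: $177812$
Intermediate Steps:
$d = -38783$ ($d = -31355 - 7428 = -38783$)
$159208 + \left(- 47 \left(-1221\right) + d\right) = 159208 - \left(38783 + 47 \left(-1221\right)\right) = 159208 - -18604 = 159208 + \left(57387 - 38783\right) = 159208 + 18604 = 177812$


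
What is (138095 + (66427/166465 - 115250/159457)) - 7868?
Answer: 3456738132966524/26544009505 ≈ 1.3023e+5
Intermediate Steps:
(138095 + (66427/166465 - 115250/159457)) - 7868 = (138095 - 8592841111/26544009505) - 7868 = 3665586399751864/26544009505 - 7868 = 3456738132966524/26544009505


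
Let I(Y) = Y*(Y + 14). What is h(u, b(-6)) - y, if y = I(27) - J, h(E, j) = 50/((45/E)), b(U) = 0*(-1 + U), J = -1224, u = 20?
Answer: -20779/9 ≈ -2308.8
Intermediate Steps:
I(Y) = Y*(14 + Y)
b(U) = 0
h(E, j) = 10*E/9 (h(E, j) = 50*(E/45) = 10*E/9)
y = 2331 (y = 27*(14 + 27) - 1*(-1224) = 27*41 + 1224 = 1107 + 1224 = 2331)
h(u, b(-6)) - y = (10/9)*20 - 1*2331 = 200/9 - 2331 = -20779/9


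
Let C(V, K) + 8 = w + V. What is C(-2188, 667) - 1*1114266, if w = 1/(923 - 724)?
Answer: -222175937/199 ≈ -1.1165e+6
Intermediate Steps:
w = 1/199 ≈ 0.0050251
C(V, K) = -1591/199 + V (C(V, K) = -8 + (1/199 + V) = -1591/199 + V)
C(-2188, 667) - 1*1114266 = (-1591/199 - 2188) - 1*1114266 = -437003/199 - 1114266 = -222175937/199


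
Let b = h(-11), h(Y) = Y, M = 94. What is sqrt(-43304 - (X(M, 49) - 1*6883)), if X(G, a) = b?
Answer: I*sqrt(36410) ≈ 190.81*I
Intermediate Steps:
b = -11
X(G, a) = -11
sqrt(-43304 - (X(M, 49) - 1*6883)) = sqrt(-43304 - (-11 - 1*6883)) = sqrt(-43304 - (-11 - 6883)) = sqrt(-43304 - 1*(-6894)) = sqrt(-43304 + 6894) = sqrt(-36410) = I*sqrt(36410)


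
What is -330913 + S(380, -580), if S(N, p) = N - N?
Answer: -330913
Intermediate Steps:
S(N, p) = 0
-330913 + S(380, -580) = -330913 + 0 = -330913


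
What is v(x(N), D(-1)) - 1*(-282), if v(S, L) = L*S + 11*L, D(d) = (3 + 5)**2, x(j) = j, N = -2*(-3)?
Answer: 1370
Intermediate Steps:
N = 6
D(d) = 64 (D(d) = 8**2 = 64)
v(S, L) = 11*L + L*S
v(x(N), D(-1)) - 1*(-282) = 64*(11 + 6) - 1*(-282) = 64*17 + 282 = 1088 + 282 = 1370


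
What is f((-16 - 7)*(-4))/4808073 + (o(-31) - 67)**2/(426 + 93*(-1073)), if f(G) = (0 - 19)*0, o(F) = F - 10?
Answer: -3888/33121 ≈ -0.11739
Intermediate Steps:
o(F) = -10 + F
f(G) = 0 (f(G) = -19*0 = 0)
f((-16 - 7)*(-4))/4808073 + (o(-31) - 67)**2/(426 + 93*(-1073)) = 0/4808073 + ((-10 - 31) - 67)**2/(426 + 93*(-1073)) = 0*(1/4808073) + (-41 - 67)**2/(426 - 99789) = 0 + (-108)**2/(-99363) = 0 + 11664*(-1/99363) = 0 - 3888/33121 = -3888/33121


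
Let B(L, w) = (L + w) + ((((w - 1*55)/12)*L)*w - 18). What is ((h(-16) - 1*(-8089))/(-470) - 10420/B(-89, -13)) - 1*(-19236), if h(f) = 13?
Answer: 90466501961/4706815 ≈ 19220.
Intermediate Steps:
B(L, w) = -18 + L + w + L*w*(-55/12 + w/12) (B(L, w) = (L + w) + ((((w - 55)*(1/12))*L)*w - 18) = (L + w) + ((((-55 + w)*(1/12))*L)*w - 18) = (L + w) + (((-55/12 + w/12)*L)*w - 18) = (L + w) + ((L*(-55/12 + w/12))*w - 18) = (L + w) + (L*w*(-55/12 + w/12) - 18) = (L + w) + (-18 + L*w*(-55/12 + w/12)) = -18 + L + w + L*w*(-55/12 + w/12))
((h(-16) - 1*(-8089))/(-470) - 10420/B(-89, -13)) - 1*(-19236) = ((13 - 1*(-8089))/(-470) - 10420/(-18 - 89 - 13 - 55/12*(-89)*(-13) + (1/12)*(-89)*(-13)**2)) - 1*(-19236) = ((13 + 8089)*(-1/470) - 10420/(-18 - 89 - 13 - 63635/12 + (1/12)*(-89)*169)) + 19236 = (8102*(-1/470) - 10420/(-18 - 89 - 13 - 63635/12 - 15041/12)) + 19236 = (-4051/235 - 10420/(-20029/3)) + 19236 = (-4051/235 - 10420*(-3/20029)) + 19236 = (-4051/235 + 31260/20029) + 19236 = -73791379/4706815 + 19236 = 90466501961/4706815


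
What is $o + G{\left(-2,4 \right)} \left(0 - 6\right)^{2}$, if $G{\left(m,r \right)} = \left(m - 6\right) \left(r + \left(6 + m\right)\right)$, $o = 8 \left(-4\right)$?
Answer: $-2336$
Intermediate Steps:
$o = -32$
$G{\left(m,r \right)} = \left(-6 + m\right) \left(6 + m + r\right)$
$o + G{\left(-2,4 \right)} \left(0 - 6\right)^{2} = -32 + \left(-36 + \left(-2\right)^{2} - 24 - 8\right) \left(0 - 6\right)^{2} = -32 + \left(-36 + 4 - 24 - 8\right) \left(-6\right)^{2} = -32 - 2304 = -2336$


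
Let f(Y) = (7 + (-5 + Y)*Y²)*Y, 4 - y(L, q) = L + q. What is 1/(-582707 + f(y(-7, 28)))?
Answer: -1/474740 ≈ -2.1064e-6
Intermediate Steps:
y(L, q) = 4 - L - q (y(L, q) = 4 - (L + q) = 4 + (-L - q) = 4 - L - q)
f(Y) = Y*(7 + Y²*(-5 + Y)) (f(Y) = (7 + Y²*(-5 + Y))*Y = Y*(7 + Y²*(-5 + Y)))
1/(-582707 + f(y(-7, 28))) = 1/(-582707 + (4 - 1*(-7) - 1*28)*(7 + (4 - 1*(-7) - 1*28)³ - 5*(4 - 1*(-7) - 1*28)²)) = 1/(-582707 + (4 + 7 - 28)*(7 + (4 + 7 - 28)³ - 5*(4 + 7 - 28)²)) = 1/(-582707 - 17*(7 + (-17)³ - 5*(-17)²)) = 1/(-582707 - 17*(7 - 4913 - 5*289)) = 1/(-582707 - 17*(7 - 4913 - 1445)) = 1/(-582707 - 17*(-6351)) = 1/(-582707 + 107967) = 1/(-474740) = -1/474740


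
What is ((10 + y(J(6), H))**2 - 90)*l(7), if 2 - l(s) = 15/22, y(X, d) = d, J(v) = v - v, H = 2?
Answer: 783/11 ≈ 71.182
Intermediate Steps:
J(v) = 0
l(s) = 29/22 (l(s) = 2 - 15/22 = 29/22)
((10 + y(J(6), H))**2 - 90)*l(7) = ((10 + 2)**2 - 90)*(29/22) = (12**2 - 90)*(29/22) = (144 - 90)*(29/22) = 54*(29/22) = 783/11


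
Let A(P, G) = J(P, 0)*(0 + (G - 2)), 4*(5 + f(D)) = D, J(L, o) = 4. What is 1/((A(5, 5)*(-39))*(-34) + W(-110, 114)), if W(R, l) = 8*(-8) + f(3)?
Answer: 4/63375 ≈ 6.3116e-5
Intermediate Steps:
f(D) = -5 + D/4
A(P, G) = -8 + 4*G (A(P, G) = 4*(0 + (G - 2)) = 4*(0 + (-2 + G)) = 4*(-2 + G) = -8 + 4*G)
W(R, l) = -273/4 (W(R, l) = 8*(-8) + (-5 + (¼)*3) = -64 + (-5 + ¾) = -64 - 17/4 = -273/4)
1/((A(5, 5)*(-39))*(-34) + W(-110, 114)) = 1/(((-8 + 4*5)*(-39))*(-34) - 273/4) = 1/(((-8 + 20)*(-39))*(-34) - 273/4) = 1/((12*(-39))*(-34) - 273/4) = 1/(-468*(-34) - 273/4) = 1/(15912 - 273/4) = 1/(63375/4) = 4/63375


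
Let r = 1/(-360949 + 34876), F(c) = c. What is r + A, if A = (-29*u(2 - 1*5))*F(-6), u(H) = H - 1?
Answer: -226946809/326073 ≈ -696.00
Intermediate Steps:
u(H) = -1 + H
r = -1/326073 (r = 1/(-326073) = -1/326073 ≈ -3.0668e-6)
A = -696 (A = -29*(-1 + (2 - 1*5))*(-6) = -29*(-1 + (2 - 5))*(-6) = -29*(-1 - 3)*(-6) = -29*(-4)*(-6) = 116*(-6) = -696)
r + A = -1/326073 - 696 = -226946809/326073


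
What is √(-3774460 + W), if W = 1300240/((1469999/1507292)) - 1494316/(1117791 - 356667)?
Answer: I*√191000556235343771969159928639/279712879719 ≈ 1562.4*I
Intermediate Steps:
W = 372920022773816059/279712879719 (W = 1300240/((1469999*(1/1507292))) - 1494316/761124 = 1300240/(1469999/1507292) - 1494316*1/761124 = 1300240*(1507292/1469999) - 373579/190281 = 1959841350080/1469999 - 373579/190281 = 372920022773816059/279712879719 ≈ 1.3332e+6)
√(-3774460 + W) = √(-3774460 + 372920022773816059/279712879719) = √(-682845053210360681/279712879719) = I*√191000556235343771969159928639/279712879719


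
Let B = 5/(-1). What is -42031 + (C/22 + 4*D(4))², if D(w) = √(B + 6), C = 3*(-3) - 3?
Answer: -5084307/121 ≈ -42019.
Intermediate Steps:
B = -5 (B = 5*(-1) = -5)
C = -12 (C = -9 - 3 = -12)
D(w) = 1 (D(w) = √(-5 + 6) = √1 = 1)
-42031 + (C/22 + 4*D(4))² = -42031 + (-12/22 + 4*1)² = -42031 + (-12*1/22 + 4)² = -42031 + (-6/11 + 4)² = -42031 + (38/11)² = -42031 + 1444/121 = -5084307/121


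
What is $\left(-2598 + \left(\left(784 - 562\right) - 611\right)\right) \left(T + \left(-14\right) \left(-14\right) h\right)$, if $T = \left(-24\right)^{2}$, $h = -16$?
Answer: $7646720$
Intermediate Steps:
$T = 576$
$\left(-2598 + \left(\left(784 - 562\right) - 611\right)\right) \left(T + \left(-14\right) \left(-14\right) h\right) = \left(-2598 + \left(\left(784 - 562\right) - 611\right)\right) \left(576 + \left(-14\right) \left(-14\right) \left(-16\right)\right) = \left(-2598 + \left(\left(784 - 562\right) - 611\right)\right) \left(576 + 196 \left(-16\right)\right) = \left(-2598 + \left(222 - 611\right)\right) \left(576 - 3136\right) = \left(-2598 - 389\right) \left(-2560\right) = \left(-2987\right) \left(-2560\right) = 7646720$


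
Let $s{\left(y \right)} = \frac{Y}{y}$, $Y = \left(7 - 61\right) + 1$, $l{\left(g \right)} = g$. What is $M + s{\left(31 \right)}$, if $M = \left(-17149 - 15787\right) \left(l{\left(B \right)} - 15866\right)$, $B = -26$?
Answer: $\frac{16225986219}{31} \approx 5.2342 \cdot 10^{8}$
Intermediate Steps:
$M = 523418912$ ($M = \left(-17149 - 15787\right) \left(-26 - 15866\right) = \left(-32936\right) \left(-15892\right) = 523418912$)
$Y = -53$ ($Y = -54 + 1 = -53$)
$s{\left(y \right)} = - \frac{53}{y}$
$M + s{\left(31 \right)} = 523418912 - \frac{53}{31} = \frac{16225986219}{31}$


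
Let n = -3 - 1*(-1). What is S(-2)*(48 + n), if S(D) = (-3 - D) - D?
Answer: 46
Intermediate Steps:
S(D) = -3 - 2*D
n = -2 (n = -3 + 1 = -2)
S(-2)*(48 + n) = (-3 - 2*(-2))*(48 - 2) = (-3 + 4)*46 = 1*46 = 46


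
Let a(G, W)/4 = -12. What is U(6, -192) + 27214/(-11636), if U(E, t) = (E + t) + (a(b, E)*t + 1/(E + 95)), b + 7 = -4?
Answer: 5304822051/587618 ≈ 9027.7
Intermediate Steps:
b = -11 (b = -7 - 4 = -11)
a(G, W) = -48 (a(G, W) = 4*(-12) = -48)
U(E, t) = E + 1/(95 + E) - 47*t (U(E, t) = (E + t) + (-48*t + 1/(E + 95)) = (E + t) + (-48*t + 1/(95 + E)) = (E + t) + (1/(95 + E) - 48*t) = E + 1/(95 + E) - 47*t)
U(6, -192) + 27214/(-11636) = (1 + 6² - 4465*(-192) + 95*6 - 47*6*(-192))/(95 + 6) + 27214/(-11636) = (1 + 36 + 857280 + 570 + 54144)/101 + 27214*(-1/11636) = (1/101)*912031 - 13607/5818 = 912031/101 - 13607/5818 = 5304822051/587618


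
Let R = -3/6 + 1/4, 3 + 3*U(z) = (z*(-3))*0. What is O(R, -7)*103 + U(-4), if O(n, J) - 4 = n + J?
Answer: -1343/4 ≈ -335.75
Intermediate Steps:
U(z) = -1 (U(z) = -1 + ((z*(-3))*0)/3 = -1 + (-3*z*0)/3 = -1 + (⅓)*0 = -1 + 0 = -1)
R = -¼ (R = -3*⅙ + 1*(¼) = -½ + ¼ = -¼ ≈ -0.25000)
O(n, J) = 4 + J + n (O(n, J) = 4 + (n + J) = 4 + (J + n) = 4 + J + n)
O(R, -7)*103 + U(-4) = (4 - 7 - ¼)*103 - 1 = -13/4*103 - 1 = -1339/4 - 1 = -1343/4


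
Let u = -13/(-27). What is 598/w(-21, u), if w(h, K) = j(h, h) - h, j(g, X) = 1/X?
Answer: 6279/220 ≈ 28.541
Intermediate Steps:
u = 13/27 (u = -13*(-1/27) = 13/27 ≈ 0.48148)
w(h, K) = 1/h - h
598/w(-21, u) = 598/(1/(-21) - 1*(-21)) = 598/(-1/21 + 21) = 598/(440/21) = 598*(21/440) = 6279/220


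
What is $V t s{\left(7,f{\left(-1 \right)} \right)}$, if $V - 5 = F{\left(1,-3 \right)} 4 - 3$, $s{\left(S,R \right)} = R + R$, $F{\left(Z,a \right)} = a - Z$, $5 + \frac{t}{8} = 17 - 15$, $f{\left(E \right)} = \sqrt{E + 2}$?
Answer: $672$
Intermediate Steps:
$f{\left(E \right)} = \sqrt{2 + E}$
$t = -24$ ($t = -40 + 8 \left(17 - 15\right) = -40 + 8 \cdot 2 = -40 + 16 = -24$)
$s{\left(S,R \right)} = 2 R$
$V = -14$ ($V = 5 + \left(\left(-3 - 1\right) 4 - 3\right) = 5 - 19 = -14$)
$V t s{\left(7,f{\left(-1 \right)} \right)} = \left(-14\right) \left(-24\right) 2 \sqrt{2 - 1} = 336 \cdot 2 \sqrt{1} = 336 \cdot 2 \cdot 1 = 336 \cdot 2 = 672$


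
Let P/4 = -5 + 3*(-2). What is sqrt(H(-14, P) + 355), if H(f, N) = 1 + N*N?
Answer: 2*sqrt(573) ≈ 47.875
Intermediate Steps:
P = -44 (P = 4*(-5 + 3*(-2)) = 4*(-5 - 6) = 4*(-11) = -44)
H(f, N) = 1 + N**2
sqrt(H(-14, P) + 355) = sqrt((1 + (-44)**2) + 355) = sqrt((1 + 1936) + 355) = sqrt(1937 + 355) = sqrt(2292) = 2*sqrt(573)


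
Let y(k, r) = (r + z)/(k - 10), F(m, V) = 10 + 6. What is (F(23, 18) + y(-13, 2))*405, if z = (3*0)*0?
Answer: 148230/23 ≈ 6444.8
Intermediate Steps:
F(m, V) = 16
z = 0 (z = 0*0 = 0)
y(k, r) = r/(-10 + k) (y(k, r) = (r + 0)/(k - 10) = r/(-10 + k))
(F(23, 18) + y(-13, 2))*405 = (16 + 2/(-10 - 13))*405 = (16 + 2/(-23))*405 = (16 + 2*(-1/23))*405 = (16 - 2/23)*405 = (366/23)*405 = 148230/23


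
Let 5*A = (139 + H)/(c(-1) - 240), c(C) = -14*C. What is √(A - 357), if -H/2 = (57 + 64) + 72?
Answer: I*√455574190/1130 ≈ 18.889*I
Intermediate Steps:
H = -386 (H = -2*((57 + 64) + 72) = -2*(121 + 72) = -2*193 = -386)
A = 247/1130 (A = ((139 - 386)/(-14*(-1) - 240))/5 = (-247/(14 - 240))/5 = (-247/(-226))/5 = (-247*(-1/226))/5 = (⅕)*(247/226) = 247/1130 ≈ 0.21858)
√(A - 357) = √(247/1130 - 357) = √(-403163/1130) = I*√455574190/1130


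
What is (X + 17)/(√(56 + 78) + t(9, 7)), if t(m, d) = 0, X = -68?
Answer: -51*√134/134 ≈ -4.4057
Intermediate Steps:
(X + 17)/(√(56 + 78) + t(9, 7)) = (-68 + 17)/(√(56 + 78) + 0) = -51/(√134 + 0) = -51/√134 = (√134/134)*(-51) = -51*√134/134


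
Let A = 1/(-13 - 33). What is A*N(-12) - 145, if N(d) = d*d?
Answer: -3407/23 ≈ -148.13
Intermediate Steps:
N(d) = d²
A = -1/46 (A = 1/(-46) = -1/46 ≈ -0.021739)
A*N(-12) - 145 = -1/46*(-12)² - 145 = -1/46*144 - 145 = -72/23 - 145 = -3407/23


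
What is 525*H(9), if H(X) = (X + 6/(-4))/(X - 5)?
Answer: 7875/8 ≈ 984.38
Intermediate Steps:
H(X) = (-3/2 + X)/(-5 + X) (H(X) = (X - 1/4*6)/(-5 + X) = (X - 3/2)/(-5 + X) = (-3/2 + X)/(-5 + X))
525*H(9) = 525*((-3/2 + 9)/(-5 + 9)) = 525*((15/2)/4) = 525*((1/4)*(15/2)) = 525*(15/8) = 7875/8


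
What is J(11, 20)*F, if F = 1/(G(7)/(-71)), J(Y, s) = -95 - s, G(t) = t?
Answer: 8165/7 ≈ 1166.4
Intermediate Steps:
F = -71/7 (F = 1/(7/(-71)) = 1/(7*(-1/71)) = 1/(-7/71) = -71/7 ≈ -10.143)
J(11, 20)*F = (-95 - 1*20)*(-71/7) = (-95 - 20)*(-71/7) = -115*(-71/7) = 8165/7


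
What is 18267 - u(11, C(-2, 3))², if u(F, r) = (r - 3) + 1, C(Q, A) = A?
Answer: 18266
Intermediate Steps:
u(F, r) = -2 + r (u(F, r) = (-3 + r) + 1 = -2 + r)
18267 - u(11, C(-2, 3))² = 18267 - (-2 + 3)² = 18267 - 1*1² = 18267 - 1*1 = 18267 - 1 = 18266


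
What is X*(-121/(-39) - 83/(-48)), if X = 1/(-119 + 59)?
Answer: -67/832 ≈ -0.080529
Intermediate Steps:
X = -1/60 (X = 1/(-60) = -1/60 ≈ -0.016667)
X*(-121/(-39) - 83/(-48)) = -(-121/(-39) - 83/(-48))/60 = -(-121*(-1/39) - 83*(-1/48))/60 = -(121/39 + 83/48)/60 = -1/60*1005/208 = -67/832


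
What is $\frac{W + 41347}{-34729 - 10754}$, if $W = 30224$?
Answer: $- \frac{23857}{15161} \approx -1.5736$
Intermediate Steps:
$\frac{W + 41347}{-34729 - 10754} = \frac{30224 + 41347}{-34729 - 10754} = \frac{71571}{-45483} = 71571 \left(- \frac{1}{45483}\right) = - \frac{23857}{15161}$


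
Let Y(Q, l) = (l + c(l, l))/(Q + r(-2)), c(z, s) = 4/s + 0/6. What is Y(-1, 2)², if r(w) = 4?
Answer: 16/9 ≈ 1.7778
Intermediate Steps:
c(z, s) = 4/s (c(z, s) = 4/s + 0*(⅙) = 4/s + 0 = 4/s)
Y(Q, l) = (l + 4/l)/(4 + Q) (Y(Q, l) = (l + 4/l)/(Q + 4) = (l + 4/l)/(4 + Q))
Y(-1, 2)² = ((4 + 2²)/(2*(4 - 1)))² = ((½)*(4 + 4)/3)² = ((½)*(⅓)*8)² = (4/3)² = 16/9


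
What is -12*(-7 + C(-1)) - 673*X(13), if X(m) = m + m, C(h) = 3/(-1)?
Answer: -17378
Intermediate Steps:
C(h) = -3 (C(h) = 3*(-1) = -3)
X(m) = 2*m
-12*(-7 + C(-1)) - 673*X(13) = -12*(-7 - 3) - 1346*13 = -12*(-10) - 673*26 = 120 - 17498 = -17378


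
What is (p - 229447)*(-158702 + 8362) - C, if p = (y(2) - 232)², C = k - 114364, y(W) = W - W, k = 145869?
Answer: 26403130315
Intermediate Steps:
y(W) = 0
C = 31505 (C = 145869 - 114364 = 31505)
p = 53824 (p = (0 - 232)² = (-232)² = 53824)
(p - 229447)*(-158702 + 8362) - C = (53824 - 229447)*(-158702 + 8362) - 1*31505 = -175623*(-150340) - 31505 = 26403161820 - 31505 = 26403130315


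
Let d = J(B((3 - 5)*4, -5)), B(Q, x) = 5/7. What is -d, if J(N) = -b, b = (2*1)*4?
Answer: 8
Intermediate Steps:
b = 8 (b = 2*4 = 8)
B(Q, x) = 5/7 (B(Q, x) = 5*(⅐) = 5/7)
J(N) = -8 (J(N) = -1*8 = -8)
d = -8
-d = -1*(-8) = 8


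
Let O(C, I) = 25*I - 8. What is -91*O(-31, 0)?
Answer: 728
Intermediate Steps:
O(C, I) = -8 + 25*I
-91*O(-31, 0) = -91*(-8 + 25*0) = -91*(-8 + 0) = -91*(-8) = 728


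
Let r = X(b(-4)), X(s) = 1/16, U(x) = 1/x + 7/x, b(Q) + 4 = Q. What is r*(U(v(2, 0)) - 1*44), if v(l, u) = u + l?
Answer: -5/2 ≈ -2.5000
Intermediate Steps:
v(l, u) = l + u
b(Q) = -4 + Q
U(x) = 8/x (U(x) = 1/x + 7/x = 8/x)
X(s) = 1/16
r = 1/16 ≈ 0.062500
r*(U(v(2, 0)) - 1*44) = (8/(2 + 0) - 1*44)/16 = (8/2 - 44)/16 = (8*(½) - 44)/16 = (4 - 44)/16 = (1/16)*(-40) = -5/2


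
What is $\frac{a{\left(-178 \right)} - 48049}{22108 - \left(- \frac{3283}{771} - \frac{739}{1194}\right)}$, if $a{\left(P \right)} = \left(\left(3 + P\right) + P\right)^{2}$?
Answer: $\frac{23493048480}{6785513221} \approx 3.4622$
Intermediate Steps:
$a{\left(P \right)} = \left(3 + 2 P\right)^{2}$
$\frac{a{\left(-178 \right)} - 48049}{22108 - \left(- \frac{3283}{771} - \frac{739}{1194}\right)} = \frac{\left(3 + 2 \left(-178\right)\right)^{2} - 48049}{22108 - \left(- \frac{3283}{771} - \frac{739}{1194}\right)} = \frac{\left(3 - 356\right)^{2} - 48049}{22108 - - \frac{1496557}{306858}} = \frac{\left(-353\right)^{2} - 48049}{22108 + \left(\frac{3283}{771} + \frac{739}{1194}\right)} = \frac{124609 - 48049}{22108 + \frac{1496557}{306858}} = \frac{76560}{\frac{6785513221}{306858}} = 76560 \cdot \frac{306858}{6785513221} = \frac{23493048480}{6785513221}$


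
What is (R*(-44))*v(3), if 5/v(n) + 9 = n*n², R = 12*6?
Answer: -880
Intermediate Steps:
R = 72
v(n) = 5/(-9 + n³) (v(n) = 5/(-9 + n*n²) = 5/(-9 + n³))
(R*(-44))*v(3) = (72*(-44))*(5/(-9 + 3³)) = -15840/(-9 + 27) = -15840/18 = -3168*5/18 = -880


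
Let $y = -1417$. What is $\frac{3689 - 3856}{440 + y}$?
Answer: $\frac{167}{977} \approx 0.17093$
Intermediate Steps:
$\frac{3689 - 3856}{440 + y} = \frac{3689 - 3856}{440 - 1417} = - \frac{167}{-977} = \left(-167\right) \left(- \frac{1}{977}\right) = \frac{167}{977}$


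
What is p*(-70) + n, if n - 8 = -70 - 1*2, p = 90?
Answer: -6364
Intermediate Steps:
n = -64 (n = 8 + (-70 - 1*2) = 8 + (-70 - 2) = 8 - 72 = -64)
p*(-70) + n = 90*(-70) - 64 = -6300 - 64 = -6364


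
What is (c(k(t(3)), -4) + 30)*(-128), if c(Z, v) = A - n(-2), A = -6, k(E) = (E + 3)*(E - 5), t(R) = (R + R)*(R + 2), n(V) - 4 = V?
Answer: -2816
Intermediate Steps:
n(V) = 4 + V
t(R) = 2*R*(2 + R) (t(R) = (2*R)*(2 + R) = 2*R*(2 + R))
k(E) = (-5 + E)*(3 + E) (k(E) = (3 + E)*(-5 + E) = (-5 + E)*(3 + E))
c(Z, v) = -8 (c(Z, v) = -6 - (4 - 2) = -6 - 1*2 = -6 - 2 = -8)
(c(k(t(3)), -4) + 30)*(-128) = (-8 + 30)*(-128) = 22*(-128) = -2816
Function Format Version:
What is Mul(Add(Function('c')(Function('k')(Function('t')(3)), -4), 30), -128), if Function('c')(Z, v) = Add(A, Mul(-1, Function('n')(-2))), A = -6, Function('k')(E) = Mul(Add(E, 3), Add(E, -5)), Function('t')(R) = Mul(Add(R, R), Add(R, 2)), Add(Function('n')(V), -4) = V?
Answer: -2816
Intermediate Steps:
Function('n')(V) = Add(4, V)
Function('t')(R) = Mul(2, R, Add(2, R)) (Function('t')(R) = Mul(Mul(2, R), Add(2, R)) = Mul(2, R, Add(2, R)))
Function('k')(E) = Mul(Add(-5, E), Add(3, E)) (Function('k')(E) = Mul(Add(3, E), Add(-5, E)) = Mul(Add(-5, E), Add(3, E)))
Function('c')(Z, v) = -8 (Function('c')(Z, v) = Add(-6, Mul(-1, Add(4, -2))) = Add(-6, Mul(-1, 2)) = Add(-6, -2) = -8)
Mul(Add(Function('c')(Function('k')(Function('t')(3)), -4), 30), -128) = Mul(Add(-8, 30), -128) = Mul(22, -128) = -2816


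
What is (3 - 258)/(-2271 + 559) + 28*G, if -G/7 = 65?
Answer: -21810625/1712 ≈ -12740.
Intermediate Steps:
G = -455 (G = -7*65 = -455)
(3 - 258)/(-2271 + 559) + 28*G = (3 - 258)/(-2271 + 559) + 28*(-455) = -255/(-1712) - 12740 = -255*(-1/1712) - 12740 = 255/1712 - 12740 = -21810625/1712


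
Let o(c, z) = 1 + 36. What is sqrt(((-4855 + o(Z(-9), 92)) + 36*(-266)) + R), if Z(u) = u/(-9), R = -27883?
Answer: I*sqrt(42277) ≈ 205.61*I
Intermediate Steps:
Z(u) = -u/9 (Z(u) = u*(-1/9) = -u/9)
o(c, z) = 37
sqrt(((-4855 + o(Z(-9), 92)) + 36*(-266)) + R) = sqrt(((-4855 + 37) + 36*(-266)) - 27883) = sqrt((-4818 - 9576) - 27883) = sqrt(-14394 - 27883) = sqrt(-42277) = I*sqrt(42277)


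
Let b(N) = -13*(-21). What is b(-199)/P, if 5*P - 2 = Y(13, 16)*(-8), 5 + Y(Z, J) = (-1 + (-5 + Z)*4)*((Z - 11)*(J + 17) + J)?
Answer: -1365/20294 ≈ -0.067261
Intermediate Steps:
b(N) = 273
Y(Z, J) = -5 + (-21 + 4*Z)*(J + (-11 + Z)*(17 + J)) (Y(Z, J) = -5 + (-1 + (-5 + Z)*4)*((Z - 11)*(J + 17) + J) = -5 + (-1 + (-20 + 4*Z))*((-11 + Z)*(17 + J) + J) = -5 + (-21 + 4*Z)*(J + (-11 + Z)*(17 + J)))
P = -20294/5 (P = 2/5 + ((3922 - 1105*13 + 68*13**2 + 210*16 - 61*16*13 + 4*16*13**2)*(-8))/5 = 2/5 + ((3922 - 14365 + 68*169 + 3360 - 12688 + 4*16*169)*(-8))/5 = 2/5 + ((3922 - 14365 + 11492 + 3360 - 12688 + 10816)*(-8))/5 = 2/5 + (2537*(-8))/5 = 2/5 + (1/5)*(-20296) = 2/5 - 20296/5 = -20294/5 ≈ -4058.8)
b(-199)/P = 273/(-20294/5) = 273*(-5/20294) = -1365/20294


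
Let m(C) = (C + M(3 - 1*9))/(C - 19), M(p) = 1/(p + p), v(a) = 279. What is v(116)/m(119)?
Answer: 334800/1427 ≈ 234.62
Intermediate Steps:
M(p) = 1/(2*p)
m(C) = (-1/12 + C)/(-19 + C) (m(C) = (C + 1/(2*(3 - 1*9)))/(C - 19) = (C + 1/(2*(3 - 9)))/(-19 + C) = (C + (½)/(-6))/(-19 + C) = (C + (½)*(-⅙))/(-19 + C) = (C - 1/12)/(-19 + C) = (-1/12 + C)/(-19 + C))
v(116)/m(119) = 279/(((-1/12 + 119)/(-19 + 119))) = 279/(((1427/12)/100)) = 279/(((1/100)*(1427/12))) = 279/(1427/1200) = 279*(1200/1427) = 334800/1427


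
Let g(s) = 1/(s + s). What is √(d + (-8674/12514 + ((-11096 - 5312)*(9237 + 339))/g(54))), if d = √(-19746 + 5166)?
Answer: √(-664348333947694945 + 2114102646*I*√5)/6257 ≈ 0.00046347 + 1.3027e+5*I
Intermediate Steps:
d = 54*I*√5 (d = √(-14580) = 54*I*√5 ≈ 120.75*I)
g(s) = 1/(2*s)
√(d + (-8674/12514 + ((-11096 - 5312)*(9237 + 339))/g(54))) = √(54*I*√5 + (-8674/12514 + ((-11096 - 5312)*(9237 + 339))/(((½)/54)))) = √(54*I*√5 + (-8674*1/12514 + (-16408*9576)/(((½)*(1/54))))) = √(54*I*√5 + (-4337/6257 - 157123008/1/108)) = √(54*I*√5 + (-4337/6257 - 157123008*108)) = √(54*I*√5 + (-4337/6257 - 16969284864)) = √(54*I*√5 - 106176815398385/6257) = √(-106176815398385/6257 + 54*I*√5)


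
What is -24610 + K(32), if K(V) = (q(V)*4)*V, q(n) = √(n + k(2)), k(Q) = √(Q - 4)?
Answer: -24610 + 128*√(32 + I*√2) ≈ -23886.0 + 15.996*I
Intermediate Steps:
k(Q) = √(-4 + Q)
q(n) = √(n + I*√2) (q(n) = √(n + √(-4 + 2)) = √(n + √(-2)) = √(n + I*√2))
K(V) = 4*V*√(V + I*√2) (K(V) = (√(V + I*√2)*4)*V = (4*√(V + I*√2))*V = 4*V*√(V + I*√2))
-24610 + K(32) = -24610 + 4*32*√(32 + I*√2) = -24610 + 128*√(32 + I*√2)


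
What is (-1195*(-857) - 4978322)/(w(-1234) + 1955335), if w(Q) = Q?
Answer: -1318069/651367 ≈ -2.0235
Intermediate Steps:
(-1195*(-857) - 4978322)/(w(-1234) + 1955335) = (-1195*(-857) - 4978322)/(-1234 + 1955335) = (1024115 - 4978322)/1954101 = -3954207*1/1954101 = -1318069/651367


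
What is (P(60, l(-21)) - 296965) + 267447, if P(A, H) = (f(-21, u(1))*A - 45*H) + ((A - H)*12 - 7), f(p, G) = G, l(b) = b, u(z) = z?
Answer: -27548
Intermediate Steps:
P(A, H) = -7 - 57*H + 13*A (P(A, H) = (1*A - 45*H) + ((A - H)*12 - 7) = (A - 45*H) + ((-12*H + 12*A) - 7) = (A - 45*H) + (-7 - 12*H + 12*A) = -7 - 57*H + 13*A)
(P(60, l(-21)) - 296965) + 267447 = ((-7 - 57*(-21) + 13*60) - 296965) + 267447 = ((-7 + 1197 + 780) - 296965) + 267447 = (1970 - 296965) + 267447 = -294995 + 267447 = -27548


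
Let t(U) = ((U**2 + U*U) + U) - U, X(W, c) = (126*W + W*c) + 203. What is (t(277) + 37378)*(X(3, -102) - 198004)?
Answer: -37733811444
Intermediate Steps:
X(W, c) = 203 + 126*W + W*c
t(U) = 2*U**2 (t(U) = ((U**2 + U**2) + U) - U = (2*U**2 + U) - U = (U + 2*U**2) - U = 2*U**2)
(t(277) + 37378)*(X(3, -102) - 198004) = (2*277**2 + 37378)*((203 + 126*3 + 3*(-102)) - 198004) = (2*76729 + 37378)*((203 + 378 - 306) - 198004) = (153458 + 37378)*(275 - 198004) = 190836*(-197729) = -37733811444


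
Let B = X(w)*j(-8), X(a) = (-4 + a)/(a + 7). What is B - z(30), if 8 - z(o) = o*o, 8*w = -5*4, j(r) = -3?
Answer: 2689/3 ≈ 896.33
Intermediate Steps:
w = -5/2 (w = (-5*4)/8 = (⅛)*(-20) = -5/2 ≈ -2.5000)
X(a) = (-4 + a)/(7 + a)
z(o) = 8 - o² (z(o) = 8 - o*o = 8 - o²)
B = 13/3 (B = ((-4 - 5/2)/(7 - 5/2))*(-3) = (-13/2/(9/2))*(-3) = ((2/9)*(-13/2))*(-3) = -13/9*(-3) = 13/3 ≈ 4.3333)
B - z(30) = 13/3 - (8 - 1*30²) = 13/3 - (8 - 1*900) = 13/3 - (8 - 900) = 13/3 - 1*(-892) = 13/3 + 892 = 2689/3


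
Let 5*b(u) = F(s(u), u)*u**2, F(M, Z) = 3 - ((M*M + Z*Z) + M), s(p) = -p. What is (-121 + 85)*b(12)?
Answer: 1415232/5 ≈ 2.8305e+5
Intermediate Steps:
F(M, Z) = 3 - M - M**2 - Z**2 (F(M, Z) = 3 - ((M**2 + Z**2) + M) = 3 - (M + M**2 + Z**2) = 3 + (-M - M**2 - Z**2) = 3 - M - M**2 - Z**2)
b(u) = u**2*(3 + u - 2*u**2)/5 (b(u) = ((3 - (-1)*u - (-u)**2 - u**2)*u**2)/5 = ((3 + u - u**2 - u**2)*u**2)/5 = ((3 + u - 2*u**2)*u**2)/5 = (u**2*(3 + u - 2*u**2))/5 = u**2*(3 + u - 2*u**2)/5)
(-121 + 85)*b(12) = (-121 + 85)*((1/5)*12**2*(3 + 12 - 2*12**2)) = -36*144*(3 + 12 - 2*144)/5 = -36*144*(3 + 12 - 288)/5 = -36*144*(-273)/5 = -36*(-39312/5) = 1415232/5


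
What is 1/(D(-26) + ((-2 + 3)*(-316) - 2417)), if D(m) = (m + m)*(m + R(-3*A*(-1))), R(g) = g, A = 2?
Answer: -1/1693 ≈ -0.00059067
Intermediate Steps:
D(m) = 2*m*(6 + m) (D(m) = (m + m)*(m - 3*2*(-1)) = (2*m)*(m - 6*(-1)) = (2*m)*(m + 6) = (2*m)*(6 + m) = 2*m*(6 + m))
1/(D(-26) + ((-2 + 3)*(-316) - 2417)) = 1/(2*(-26)*(6 - 26) + ((-2 + 3)*(-316) - 2417)) = 1/(2*(-26)*(-20) + (1*(-316) - 2417)) = 1/(1040 + (-316 - 2417)) = 1/(1040 - 2733) = 1/(-1693) = -1/1693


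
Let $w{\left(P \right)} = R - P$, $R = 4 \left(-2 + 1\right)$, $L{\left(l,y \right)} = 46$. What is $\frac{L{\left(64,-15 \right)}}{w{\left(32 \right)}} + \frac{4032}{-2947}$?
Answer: $- \frac{20051}{7578} \approx -2.646$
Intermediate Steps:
$R = -4$ ($R = 4 \left(-1\right) = -4$)
$w{\left(P \right)} = -4 - P$
$\frac{L{\left(64,-15 \right)}}{w{\left(32 \right)}} + \frac{4032}{-2947} = \frac{46}{-4 - 32} + \frac{4032}{-2947} = \frac{46}{-4 - 32} + 4032 \left(- \frac{1}{2947}\right) = \frac{46}{-36} - \frac{576}{421} = 46 \left(- \frac{1}{36}\right) - \frac{576}{421} = - \frac{23}{18} - \frac{576}{421} = - \frac{20051}{7578}$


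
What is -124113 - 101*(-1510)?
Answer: 28397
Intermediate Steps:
-124113 - 101*(-1510) = -124113 + 152510 = 28397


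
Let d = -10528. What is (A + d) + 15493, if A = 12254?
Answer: 17219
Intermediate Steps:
(A + d) + 15493 = (12254 - 10528) + 15493 = 1726 + 15493 = 17219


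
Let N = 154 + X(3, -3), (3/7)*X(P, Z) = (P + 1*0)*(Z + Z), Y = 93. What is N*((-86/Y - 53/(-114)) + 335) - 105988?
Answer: -121073956/1767 ≈ -68520.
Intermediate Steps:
X(P, Z) = 14*P*Z/3 (X(P, Z) = 7*((P + 1*0)*(Z + Z))/3 = 7*((P + 0)*(2*Z))/3 = 7*(P*(2*Z))/3 = 7*(2*P*Z)/3 = 14*P*Z/3)
N = 112 (N = 154 + (14/3)*3*(-3) = 154 - 42 = 112)
N*((-86/Y - 53/(-114)) + 335) - 105988 = 112*((-86/93 - 53/(-114)) + 335) - 105988 = 112*((-86*1/93 - 53*(-1/114)) + 335) - 105988 = 112*((-86/93 + 53/114) + 335) - 105988 = 112*(-1625/3534 + 335) - 105988 = 112*(1182265/3534) - 105988 = 66206840/1767 - 105988 = -121073956/1767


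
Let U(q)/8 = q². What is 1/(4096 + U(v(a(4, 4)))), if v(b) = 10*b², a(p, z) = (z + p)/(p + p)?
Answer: 1/4896 ≈ 0.00020425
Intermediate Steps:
a(p, z) = (p + z)/(2*p) (a(p, z) = (p + z)/((2*p)) = (p + z)*(1/(2*p)) = (p + z)/(2*p))
U(q) = 8*q²
1/(4096 + U(v(a(4, 4)))) = 1/(4096 + 8*(10*((½)*(4 + 4)/4)²)²) = 1/(4096 + 8*(10*((½)*(¼)*8)²)²) = 1/(4096 + 8*(10*1²)²) = 1/(4096 + 8*(10*1)²) = 1/(4096 + 8*10²) = 1/(4096 + 8*100) = 1/(4096 + 800) = 1/4896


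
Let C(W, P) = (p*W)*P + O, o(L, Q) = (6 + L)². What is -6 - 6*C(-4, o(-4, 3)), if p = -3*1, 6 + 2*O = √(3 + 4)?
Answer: -276 - 3*√7 ≈ -283.94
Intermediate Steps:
O = -3 + √7/2 (O = -3 + √(3 + 4)/2 = -3 + √7/2 ≈ -1.6771)
p = -3
C(W, P) = -3 + √7/2 - 3*P*W (C(W, P) = (-3*W)*P + (-3 + √7/2) = -3*P*W + (-3 + √7/2) = -3 + √7/2 - 3*P*W)
-6 - 6*C(-4, o(-4, 3)) = -6 - 6*(-3 + √7/2 - 3*(6 - 4)²*(-4)) = -6 - 6*(-3 + √7/2 - 3*2²*(-4)) = -6 - 6*(-3 + √7/2 - 3*4*(-4)) = -6 - 6*(-3 + √7/2 + 48) = -6 - 6*(45 + √7/2) = -6 + (-270 - 3*√7) = -276 - 3*√7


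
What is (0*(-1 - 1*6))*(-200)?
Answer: 0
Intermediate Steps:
(0*(-1 - 1*6))*(-200) = (0*(-1 - 6))*(-200) = (0*(-7))*(-200) = 0*(-200) = 0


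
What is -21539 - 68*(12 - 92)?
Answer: -16099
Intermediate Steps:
-21539 - 68*(12 - 92) = -21539 - 68*(-80) = -21539 + 5440 = -16099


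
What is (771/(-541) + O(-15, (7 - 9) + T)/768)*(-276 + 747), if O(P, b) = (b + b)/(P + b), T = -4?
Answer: -162602231/242368 ≈ -670.89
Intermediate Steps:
O(P, b) = 2*b/(P + b) (O(P, b) = (2*b)/(P + b) = 2*b/(P + b))
(771/(-541) + O(-15, (7 - 9) + T)/768)*(-276 + 747) = (771/(-541) + (2*((7 - 9) - 4)/(-15 + ((7 - 9) - 4)))/768)*(-276 + 747) = (771*(-1/541) + (2*(-2 - 4)/(-15 + (-2 - 4)))*(1/768))*471 = (-771/541 + (2*(-6)/(-15 - 6))*(1/768))*471 = (-771/541 + (2*(-6)/(-21))*(1/768))*471 = (-771/541 + (2*(-6)*(-1/21))*(1/768))*471 = (-771/541 + (4/7)*(1/768))*471 = (-771/541 + 1/1344)*471 = -1035683/727104*471 = -162602231/242368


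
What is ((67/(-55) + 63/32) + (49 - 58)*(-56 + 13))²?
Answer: 465725718481/3097600 ≈ 1.5035e+5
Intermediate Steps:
((67/(-55) + 63/32) + (49 - 58)*(-56 + 13))² = ((67*(-1/55) + 63*(1/32)) - 9*(-43))² = ((-67/55 + 63/32) + 387)² = (1321/1760 + 387)² = (682441/1760)² = 465725718481/3097600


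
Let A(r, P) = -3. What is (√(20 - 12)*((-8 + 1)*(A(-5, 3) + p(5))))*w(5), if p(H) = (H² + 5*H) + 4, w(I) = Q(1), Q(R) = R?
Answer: -714*√2 ≈ -1009.7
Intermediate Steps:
w(I) = 1
p(H) = 4 + H² + 5*H
(√(20 - 12)*((-8 + 1)*(A(-5, 3) + p(5))))*w(5) = (√(20 - 12)*((-8 + 1)*(-3 + (4 + 5² + 5*5))))*1 = (√8*(-7*(-3 + (4 + 25 + 25))))*1 = ((2*√2)*(-7*(-3 + 54)))*1 = ((2*√2)*(-7*51))*1 = ((2*√2)*(-357))*1 = -714*√2*1 = -714*√2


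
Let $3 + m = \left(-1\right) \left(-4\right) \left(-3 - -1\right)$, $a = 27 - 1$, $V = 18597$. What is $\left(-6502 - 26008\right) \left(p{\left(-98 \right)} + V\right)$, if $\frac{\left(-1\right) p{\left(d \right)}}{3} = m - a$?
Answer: $-608197080$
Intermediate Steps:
$a = 26$ ($a = 27 - 1 = 26$)
$m = -11$ ($m = -3 + \left(-1\right) \left(-4\right) \left(-3 - -1\right) = -3 + 4 \left(-3 + 1\right) = -3 + 4 \left(-2\right) = -3 - 8 = -11$)
$p{\left(d \right)} = 111$ ($p{\left(d \right)} = - 3 \left(-11 - 26\right) = \left(-3\right) \left(-37\right) = 111$)
$\left(-6502 - 26008\right) \left(p{\left(-98 \right)} + V\right) = \left(-6502 - 26008\right) \left(111 + 18597\right) = \left(-32510\right) 18708 = -608197080$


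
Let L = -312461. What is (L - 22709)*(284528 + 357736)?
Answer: -215267624880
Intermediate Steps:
(L - 22709)*(284528 + 357736) = (-312461 - 22709)*(284528 + 357736) = -335170*642264 = -215267624880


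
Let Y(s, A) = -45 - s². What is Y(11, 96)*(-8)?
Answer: 1328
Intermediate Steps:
Y(11, 96)*(-8) = (-45 - 1*11²)*(-8) = (-45 - 1*121)*(-8) = (-45 - 121)*(-8) = -166*(-8) = 1328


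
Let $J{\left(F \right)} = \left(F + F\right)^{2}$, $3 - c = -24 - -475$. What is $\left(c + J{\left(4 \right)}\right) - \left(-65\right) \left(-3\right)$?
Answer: $-579$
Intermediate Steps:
$c = -448$ ($c = 3 - \left(-24 - -475\right) = 3 - \left(-24 + 475\right) = 3 - 451 = -448$)
$J{\left(F \right)} = 4 F^{2}$ ($J{\left(F \right)} = \left(2 F\right)^{2} = 4 F^{2}$)
$\left(c + J{\left(4 \right)}\right) - \left(-65\right) \left(-3\right) = \left(-448 + 4 \cdot 4^{2}\right) - \left(-65\right) \left(-3\right) = \left(-448 + 4 \cdot 16\right) - 195 = \left(-448 + 64\right) - 195 = -384 - 195 = -579$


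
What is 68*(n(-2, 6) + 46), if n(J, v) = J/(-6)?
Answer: 9452/3 ≈ 3150.7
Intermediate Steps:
n(J, v) = -J/6 (n(J, v) = J*(-1/6) = -J/6)
68*(n(-2, 6) + 46) = 68*(-1/6*(-2) + 46) = 68*(1/3 + 46) = 68*(139/3) = 9452/3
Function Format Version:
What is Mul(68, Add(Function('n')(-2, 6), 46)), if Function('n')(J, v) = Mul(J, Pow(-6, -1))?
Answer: Rational(9452, 3) ≈ 3150.7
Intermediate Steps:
Function('n')(J, v) = Mul(Rational(-1, 6), J) (Function('n')(J, v) = Mul(J, Rational(-1, 6)) = Mul(Rational(-1, 6), J))
Mul(68, Add(Function('n')(-2, 6), 46)) = Mul(68, Add(Mul(Rational(-1, 6), -2), 46)) = Mul(68, Add(Rational(1, 3), 46)) = Mul(68, Rational(139, 3)) = Rational(9452, 3)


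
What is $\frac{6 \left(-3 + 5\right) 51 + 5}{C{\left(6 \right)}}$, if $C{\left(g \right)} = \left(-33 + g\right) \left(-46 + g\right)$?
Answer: $\frac{617}{1080} \approx 0.5713$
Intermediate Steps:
$C{\left(g \right)} = \left(-46 + g\right) \left(-33 + g\right)$
$\frac{6 \left(-3 + 5\right) 51 + 5}{C{\left(6 \right)}} = \frac{6 \left(-3 + 5\right) 51 + 5}{1518 + 6^{2} - 474} = \frac{6 \cdot 2 \cdot 51 + 5}{1518 + 36 - 474} = \frac{12 \cdot 51 + 5}{1080} = \left(612 + 5\right) \frac{1}{1080} = 617 \cdot \frac{1}{1080} = \frac{617}{1080}$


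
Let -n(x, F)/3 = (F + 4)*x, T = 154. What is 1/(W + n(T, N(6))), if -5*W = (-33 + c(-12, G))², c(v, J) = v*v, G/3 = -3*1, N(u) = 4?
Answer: -5/30801 ≈ -0.00016233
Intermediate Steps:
G = -9 (G = 3*(-3*1) = 3*(-3) = -9)
c(v, J) = v²
n(x, F) = -3*x*(4 + F) (n(x, F) = -3*(F + 4)*x = -3*(4 + F)*x = -3*x*(4 + F))
W = -12321/5 (W = -(-33 + (-12)²)²/5 = -(-33 + 144)²/5 = -⅕*111² = -⅕*12321 = -12321/5 ≈ -2464.2)
1/(W + n(T, N(6))) = 1/(-12321/5 - 3*154*(4 + 4)) = 1/(-12321/5 - 3*154*8) = 1/(-12321/5 - 3696) = 1/(-30801/5) = -5/30801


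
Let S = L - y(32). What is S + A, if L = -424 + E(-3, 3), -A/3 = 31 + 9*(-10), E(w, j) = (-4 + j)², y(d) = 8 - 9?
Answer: -245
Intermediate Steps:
y(d) = -1
A = 177 (A = -3*(31 + 9*(-10)) = -3*(31 - 90) = -3*(-59) = 177)
L = -423 (L = -424 + (-4 + 3)² = -424 + (-1)² = -424 + 1 = -423)
S = -422 (S = -423 - 1*(-1) = -423 + 1 = -422)
S + A = -422 + 177 = -245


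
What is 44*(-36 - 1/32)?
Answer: -12683/8 ≈ -1585.4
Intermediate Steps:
44*(-36 - 1/32) = 44*(-1153/32) = -12683/8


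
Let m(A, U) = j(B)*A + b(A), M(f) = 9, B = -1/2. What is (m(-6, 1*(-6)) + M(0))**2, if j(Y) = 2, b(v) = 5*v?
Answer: 1089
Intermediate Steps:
B = -1/2 (B = -1*1/2 = -1/2 ≈ -0.50000)
m(A, U) = 7*A (m(A, U) = 2*A + 5*A = 7*A)
(m(-6, 1*(-6)) + M(0))**2 = (7*(-6) + 9)**2 = (-42 + 9)**2 = (-33)**2 = 1089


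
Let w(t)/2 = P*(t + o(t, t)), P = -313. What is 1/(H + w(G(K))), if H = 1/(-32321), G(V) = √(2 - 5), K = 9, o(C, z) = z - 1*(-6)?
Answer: -3923694318317/19649861227063321 + 1307898095332*I*√3/19649861227063321 ≈ -0.00019968 + 0.00011529*I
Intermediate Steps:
o(C, z) = 6 + z (o(C, z) = z + 6 = 6 + z)
G(V) = I*√3 (G(V) = √(-3) = I*√3)
w(t) = -3756 - 1252*t (w(t) = 2*(-313*(t + (6 + t))) = 2*(-313*(6 + 2*t)) = 2*(-1878 - 626*t) = -3756 - 1252*t)
H = -1/32321 ≈ -3.0940e-5
1/(H + w(G(K))) = 1/(-1/32321 + (-3756 - 1252*I*√3)) = 1/(-121397677/32321 - 1252*I*√3)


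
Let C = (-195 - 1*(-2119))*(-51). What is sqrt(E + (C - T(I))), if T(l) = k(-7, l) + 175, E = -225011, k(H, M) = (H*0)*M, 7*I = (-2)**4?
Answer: I*sqrt(323310) ≈ 568.6*I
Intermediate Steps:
C = -98124 (C = (-195 + 2119)*(-51) = 1924*(-51) = -98124)
I = 16/7 (I = (1/7)*(-2)**4 = (1/7)*16 = 16/7 ≈ 2.2857)
k(H, M) = 0 (k(H, M) = 0*M = 0)
T(l) = 175 (T(l) = 0 + 175 = 175)
sqrt(E + (C - T(I))) = sqrt(-225011 + (-98124 - 1*175)) = sqrt(-225011 + (-98124 - 175)) = sqrt(-225011 - 98299) = sqrt(-323310) = I*sqrt(323310)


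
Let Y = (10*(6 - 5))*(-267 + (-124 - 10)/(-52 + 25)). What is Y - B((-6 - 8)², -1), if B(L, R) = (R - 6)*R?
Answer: -70939/27 ≈ -2627.4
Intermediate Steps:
B(L, R) = R*(-6 + R) (B(L, R) = (-6 + R)*R = R*(-6 + R))
Y = -70750/27 (Y = (10*1)*(-267 - 134/(-27)) = 10*(-267 - 134*(-1/27)) = 10*(-267 + 134/27) = 10*(-7075/27) = -70750/27 ≈ -2620.4)
Y - B((-6 - 8)², -1) = -70750/27 - (-1)*(-6 - 1) = -70750/27 - (-1)*(-7) = -70750/27 - 1*7 = -70750/27 - 7 = -70939/27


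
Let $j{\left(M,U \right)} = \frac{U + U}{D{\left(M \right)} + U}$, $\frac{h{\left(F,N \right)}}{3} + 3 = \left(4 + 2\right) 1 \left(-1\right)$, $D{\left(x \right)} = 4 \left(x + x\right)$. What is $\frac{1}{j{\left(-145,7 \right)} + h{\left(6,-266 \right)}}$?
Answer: $- \frac{1153}{31145} \approx -0.03702$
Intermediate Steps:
$D{\left(x \right)} = 8 x$ ($D{\left(x \right)} = 4 \cdot 2 x = 8 x$)
$h{\left(F,N \right)} = -27$ ($h{\left(F,N \right)} = -9 + 3 \left(4 + 2\right) 1 \left(-1\right) = -9 + 3 \cdot 6 \left(-1\right) = -9 + 3 \left(-6\right) = -9 - 18 = -27$)
$j{\left(M,U \right)} = \frac{2 U}{U + 8 M}$ ($j{\left(M,U \right)} = \frac{U + U}{8 M + U} = \frac{2 U}{U + 8 M}$)
$\frac{1}{j{\left(-145,7 \right)} + h{\left(6,-266 \right)}} = \frac{1}{2 \cdot 7 \frac{1}{7 + 8 \left(-145\right)} - 27} = \frac{1}{2 \cdot 7 \frac{1}{7 - 1160} - 27} = \frac{1}{2 \cdot 7 \frac{1}{-1153} - 27} = \frac{1}{2 \cdot 7 \left(- \frac{1}{1153}\right) - 27} = \frac{1}{- \frac{14}{1153} - 27} = \frac{1}{- \frac{31145}{1153}} = - \frac{1153}{31145}$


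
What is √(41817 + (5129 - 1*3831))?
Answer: √43115 ≈ 207.64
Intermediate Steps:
√(41817 + (5129 - 1*3831)) = √(41817 + (5129 - 3831)) = √(41817 + 1298) = √43115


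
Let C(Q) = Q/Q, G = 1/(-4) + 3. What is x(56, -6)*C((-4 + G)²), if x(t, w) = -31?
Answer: -31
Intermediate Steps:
G = 11/4 (G = 1*(-¼) + 3 = -¼ + 3 = 11/4 ≈ 2.7500)
C(Q) = 1
x(56, -6)*C((-4 + G)²) = -31*1 = -31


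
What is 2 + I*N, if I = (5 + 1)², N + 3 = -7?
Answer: -358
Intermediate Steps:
N = -10 (N = -3 - 7 = -10)
I = 36 (I = 6² = 36)
2 + I*N = 2 + 36*(-10) = 2 - 360 = -358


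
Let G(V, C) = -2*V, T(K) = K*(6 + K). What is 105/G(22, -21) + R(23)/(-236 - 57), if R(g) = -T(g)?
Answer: -1417/12892 ≈ -0.10991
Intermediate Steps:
R(g) = -g*(6 + g)
105/G(22, -21) + R(23)/(-236 - 57) = 105/((-2*22)) + (-1*23*(6 + 23))/(-236 - 57) = 105/(-44) - 1*23*29/(-293) = 105*(-1/44) - 667*(-1/293) = -105/44 + 667/293 = -1417/12892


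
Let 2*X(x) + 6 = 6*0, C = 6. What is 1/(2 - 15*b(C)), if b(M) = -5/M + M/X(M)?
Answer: 2/89 ≈ 0.022472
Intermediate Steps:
X(x) = -3 (X(x) = -3 + (6*0)/2 = -3 + (½)*0 = -3 + 0 = -3)
b(M) = -5/M - M/3 (b(M) = -5/M + M/(-3) = -5/M + M*(-⅓) = -5/M - M/3)
1/(2 - 15*b(C)) = 1/(2 - 15*(-5/6 - ⅓*6)) = 1/(2 - 15*(-5*⅙ - 2)) = 1/(2 - 15*(-⅚ - 2)) = 1/(2 - 15*(-17/6)) = 1/(2 + 85/2) = 1/(89/2) = 2/89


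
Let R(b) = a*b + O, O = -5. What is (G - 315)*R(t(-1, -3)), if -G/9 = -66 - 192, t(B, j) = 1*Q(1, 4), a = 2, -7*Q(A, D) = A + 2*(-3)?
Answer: -50175/7 ≈ -7167.9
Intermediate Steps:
Q(A, D) = 6/7 - A/7 (Q(A, D) = -(A + 2*(-3))/7 = -(A - 6)/7 = -(-6 + A)/7 = 6/7 - A/7)
t(B, j) = 5/7 (t(B, j) = 1*(6/7 - ⅐*1) = 1*(6/7 - ⅐) = 1*(5/7) = 5/7)
G = 2322 (G = -9*(-66 - 192) = -9*(-258) = 2322)
R(b) = -5 + 2*b (R(b) = 2*b - 5 = -5 + 2*b)
(G - 315)*R(t(-1, -3)) = (2322 - 315)*(-5 + 2*(5/7)) = 2007*(-5 + 10/7) = 2007*(-25/7) = -50175/7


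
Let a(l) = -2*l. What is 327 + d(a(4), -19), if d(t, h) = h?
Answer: 308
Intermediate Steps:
327 + d(a(4), -19) = 327 - 19 = 308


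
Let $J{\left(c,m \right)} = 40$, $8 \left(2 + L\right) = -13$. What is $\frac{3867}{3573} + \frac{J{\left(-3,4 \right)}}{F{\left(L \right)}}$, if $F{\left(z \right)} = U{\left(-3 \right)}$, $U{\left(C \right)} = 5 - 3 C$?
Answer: $\frac{32843}{8337} \approx 3.9394$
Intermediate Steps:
$L = - \frac{29}{8}$ ($L = -2 + \frac{1}{8} \left(-13\right) = -2 - \frac{13}{8} = - \frac{29}{8} \approx -3.625$)
$F{\left(z \right)} = 14$ ($F{\left(z \right)} = 5 - -9 = 5 + 9 = 14$)
$\frac{3867}{3573} + \frac{J{\left(-3,4 \right)}}{F{\left(L \right)}} = \frac{3867}{3573} + \frac{40}{14} = 3867 \cdot \frac{1}{3573} + 40 \cdot \frac{1}{14} = \frac{1289}{1191} + \frac{20}{7} = \frac{32843}{8337}$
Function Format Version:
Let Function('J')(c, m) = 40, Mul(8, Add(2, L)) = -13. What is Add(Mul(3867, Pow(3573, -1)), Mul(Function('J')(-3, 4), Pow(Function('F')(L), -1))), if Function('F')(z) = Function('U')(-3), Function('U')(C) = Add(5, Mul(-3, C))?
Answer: Rational(32843, 8337) ≈ 3.9394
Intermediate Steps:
L = Rational(-29, 8) (L = Add(-2, Mul(Rational(1, 8), -13)) = Add(-2, Rational(-13, 8)) = Rational(-29, 8) ≈ -3.6250)
Function('F')(z) = 14 (Function('F')(z) = Add(5, Mul(-3, -3)) = Add(5, 9) = 14)
Add(Mul(3867, Pow(3573, -1)), Mul(Function('J')(-3, 4), Pow(Function('F')(L), -1))) = Add(Mul(3867, Pow(3573, -1)), Mul(40, Pow(14, -1))) = Add(Mul(3867, Rational(1, 3573)), Mul(40, Rational(1, 14))) = Add(Rational(1289, 1191), Rational(20, 7)) = Rational(32843, 8337)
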